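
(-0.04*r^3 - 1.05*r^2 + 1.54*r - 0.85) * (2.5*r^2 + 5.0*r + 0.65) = -0.1*r^5 - 2.825*r^4 - 1.426*r^3 + 4.8925*r^2 - 3.249*r - 0.5525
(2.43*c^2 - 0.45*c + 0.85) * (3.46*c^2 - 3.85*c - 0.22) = 8.4078*c^4 - 10.9125*c^3 + 4.1389*c^2 - 3.1735*c - 0.187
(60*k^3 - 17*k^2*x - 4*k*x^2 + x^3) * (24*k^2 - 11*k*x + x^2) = 1440*k^5 - 1068*k^4*x + 151*k^3*x^2 + 51*k^2*x^3 - 15*k*x^4 + x^5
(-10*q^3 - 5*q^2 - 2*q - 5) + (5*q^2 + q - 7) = -10*q^3 - q - 12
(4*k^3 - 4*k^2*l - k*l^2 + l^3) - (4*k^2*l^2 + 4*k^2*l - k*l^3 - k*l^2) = 4*k^3 - 4*k^2*l^2 - 8*k^2*l + k*l^3 + l^3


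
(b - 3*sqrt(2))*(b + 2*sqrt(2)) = b^2 - sqrt(2)*b - 12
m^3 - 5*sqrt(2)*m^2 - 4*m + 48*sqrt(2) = (m - 4*sqrt(2))*(m - 3*sqrt(2))*(m + 2*sqrt(2))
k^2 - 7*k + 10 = (k - 5)*(k - 2)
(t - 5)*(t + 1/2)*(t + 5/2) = t^3 - 2*t^2 - 55*t/4 - 25/4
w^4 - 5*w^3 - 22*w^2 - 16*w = w*(w - 8)*(w + 1)*(w + 2)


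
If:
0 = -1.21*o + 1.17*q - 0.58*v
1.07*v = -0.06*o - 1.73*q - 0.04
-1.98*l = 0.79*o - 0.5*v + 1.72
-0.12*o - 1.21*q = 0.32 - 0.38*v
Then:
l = -0.70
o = -0.27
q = -0.16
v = 0.24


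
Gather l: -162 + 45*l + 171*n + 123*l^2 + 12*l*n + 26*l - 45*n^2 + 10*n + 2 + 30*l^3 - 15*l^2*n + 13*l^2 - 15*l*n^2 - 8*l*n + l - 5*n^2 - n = 30*l^3 + l^2*(136 - 15*n) + l*(-15*n^2 + 4*n + 72) - 50*n^2 + 180*n - 160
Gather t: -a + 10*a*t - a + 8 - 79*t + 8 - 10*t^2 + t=-2*a - 10*t^2 + t*(10*a - 78) + 16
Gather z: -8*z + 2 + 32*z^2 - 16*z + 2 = 32*z^2 - 24*z + 4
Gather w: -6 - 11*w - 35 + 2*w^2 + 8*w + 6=2*w^2 - 3*w - 35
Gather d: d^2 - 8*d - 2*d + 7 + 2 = d^2 - 10*d + 9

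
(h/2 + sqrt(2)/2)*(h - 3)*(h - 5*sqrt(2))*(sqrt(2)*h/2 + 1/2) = sqrt(2)*h^4/4 - 7*h^3/4 - 3*sqrt(2)*h^3/4 - 7*sqrt(2)*h^2/2 + 21*h^2/4 - 5*h/2 + 21*sqrt(2)*h/2 + 15/2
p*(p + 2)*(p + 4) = p^3 + 6*p^2 + 8*p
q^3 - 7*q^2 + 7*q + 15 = (q - 5)*(q - 3)*(q + 1)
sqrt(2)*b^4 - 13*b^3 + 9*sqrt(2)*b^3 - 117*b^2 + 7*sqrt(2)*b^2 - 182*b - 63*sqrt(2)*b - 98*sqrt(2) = (b + 2)*(b + 7)*(b - 7*sqrt(2))*(sqrt(2)*b + 1)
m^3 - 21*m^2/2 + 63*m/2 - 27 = (m - 6)*(m - 3)*(m - 3/2)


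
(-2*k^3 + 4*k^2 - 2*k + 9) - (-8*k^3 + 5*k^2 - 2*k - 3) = 6*k^3 - k^2 + 12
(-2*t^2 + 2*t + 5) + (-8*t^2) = -10*t^2 + 2*t + 5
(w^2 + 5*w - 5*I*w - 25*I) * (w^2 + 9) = w^4 + 5*w^3 - 5*I*w^3 + 9*w^2 - 25*I*w^2 + 45*w - 45*I*w - 225*I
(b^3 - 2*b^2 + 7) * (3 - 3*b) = -3*b^4 + 9*b^3 - 6*b^2 - 21*b + 21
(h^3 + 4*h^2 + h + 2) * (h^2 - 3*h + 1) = h^5 + h^4 - 10*h^3 + 3*h^2 - 5*h + 2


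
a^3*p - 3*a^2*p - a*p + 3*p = (a - 3)*(a - 1)*(a*p + p)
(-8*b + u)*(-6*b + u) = 48*b^2 - 14*b*u + u^2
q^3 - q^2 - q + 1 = (q - 1)^2*(q + 1)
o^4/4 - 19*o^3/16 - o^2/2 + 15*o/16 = o*(o/4 + 1/4)*(o - 5)*(o - 3/4)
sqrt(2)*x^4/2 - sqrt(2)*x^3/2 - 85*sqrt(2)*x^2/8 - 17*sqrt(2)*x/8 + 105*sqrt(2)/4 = (x - 5)*(x - 3/2)*(x + 7/2)*(sqrt(2)*x/2 + sqrt(2))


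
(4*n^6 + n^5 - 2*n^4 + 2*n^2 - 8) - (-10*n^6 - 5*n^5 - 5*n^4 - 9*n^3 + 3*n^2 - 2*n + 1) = 14*n^6 + 6*n^5 + 3*n^4 + 9*n^3 - n^2 + 2*n - 9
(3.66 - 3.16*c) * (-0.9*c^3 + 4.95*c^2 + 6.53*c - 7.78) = 2.844*c^4 - 18.936*c^3 - 2.5178*c^2 + 48.4846*c - 28.4748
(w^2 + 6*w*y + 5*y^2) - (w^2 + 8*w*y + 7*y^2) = -2*w*y - 2*y^2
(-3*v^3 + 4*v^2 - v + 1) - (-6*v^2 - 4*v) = -3*v^3 + 10*v^2 + 3*v + 1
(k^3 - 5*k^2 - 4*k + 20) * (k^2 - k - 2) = k^5 - 6*k^4 - k^3 + 34*k^2 - 12*k - 40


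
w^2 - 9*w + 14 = (w - 7)*(w - 2)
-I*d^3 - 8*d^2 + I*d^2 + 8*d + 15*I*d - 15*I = (d - 5*I)*(d - 3*I)*(-I*d + I)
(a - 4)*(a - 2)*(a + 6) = a^3 - 28*a + 48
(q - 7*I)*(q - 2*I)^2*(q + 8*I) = q^4 - 3*I*q^3 + 56*q^2 - 228*I*q - 224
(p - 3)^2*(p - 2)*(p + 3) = p^4 - 5*p^3 - 3*p^2 + 45*p - 54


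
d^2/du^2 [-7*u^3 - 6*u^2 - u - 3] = -42*u - 12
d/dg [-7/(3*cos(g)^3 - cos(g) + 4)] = 7*(1 - 9*cos(g)^2)*sin(g)/(3*cos(g)^3 - cos(g) + 4)^2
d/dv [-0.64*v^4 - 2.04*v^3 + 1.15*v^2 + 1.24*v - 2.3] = -2.56*v^3 - 6.12*v^2 + 2.3*v + 1.24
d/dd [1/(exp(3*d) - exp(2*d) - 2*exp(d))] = (-3*exp(2*d) + 2*exp(d) + 2)*exp(-d)/(-exp(2*d) + exp(d) + 2)^2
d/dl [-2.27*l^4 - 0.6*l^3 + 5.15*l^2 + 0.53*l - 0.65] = -9.08*l^3 - 1.8*l^2 + 10.3*l + 0.53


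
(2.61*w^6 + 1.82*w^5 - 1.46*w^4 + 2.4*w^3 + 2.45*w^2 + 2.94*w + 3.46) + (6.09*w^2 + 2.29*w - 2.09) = 2.61*w^6 + 1.82*w^5 - 1.46*w^4 + 2.4*w^3 + 8.54*w^2 + 5.23*w + 1.37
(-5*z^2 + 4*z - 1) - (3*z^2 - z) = -8*z^2 + 5*z - 1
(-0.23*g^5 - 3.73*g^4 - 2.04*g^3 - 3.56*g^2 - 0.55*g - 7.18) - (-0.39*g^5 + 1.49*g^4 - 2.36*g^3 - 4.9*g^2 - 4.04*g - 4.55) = 0.16*g^5 - 5.22*g^4 + 0.32*g^3 + 1.34*g^2 + 3.49*g - 2.63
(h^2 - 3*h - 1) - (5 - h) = h^2 - 2*h - 6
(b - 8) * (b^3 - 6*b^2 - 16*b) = b^4 - 14*b^3 + 32*b^2 + 128*b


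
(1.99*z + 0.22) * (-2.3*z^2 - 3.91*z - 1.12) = -4.577*z^3 - 8.2869*z^2 - 3.089*z - 0.2464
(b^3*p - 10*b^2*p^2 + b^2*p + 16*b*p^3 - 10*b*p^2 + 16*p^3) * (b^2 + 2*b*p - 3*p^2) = b^5*p - 8*b^4*p^2 + b^4*p - 7*b^3*p^3 - 8*b^3*p^2 + 62*b^2*p^4 - 7*b^2*p^3 - 48*b*p^5 + 62*b*p^4 - 48*p^5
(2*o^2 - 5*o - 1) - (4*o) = 2*o^2 - 9*o - 1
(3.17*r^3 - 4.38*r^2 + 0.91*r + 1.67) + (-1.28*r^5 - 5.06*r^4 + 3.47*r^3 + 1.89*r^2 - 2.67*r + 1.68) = -1.28*r^5 - 5.06*r^4 + 6.64*r^3 - 2.49*r^2 - 1.76*r + 3.35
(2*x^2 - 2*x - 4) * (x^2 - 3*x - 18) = 2*x^4 - 8*x^3 - 34*x^2 + 48*x + 72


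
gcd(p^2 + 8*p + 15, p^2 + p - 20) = p + 5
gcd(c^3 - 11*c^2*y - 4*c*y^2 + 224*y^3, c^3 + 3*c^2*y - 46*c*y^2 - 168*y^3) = -c^2 + 3*c*y + 28*y^2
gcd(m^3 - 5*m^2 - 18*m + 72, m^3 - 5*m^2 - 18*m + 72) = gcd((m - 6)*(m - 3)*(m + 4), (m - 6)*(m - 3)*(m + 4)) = m^3 - 5*m^2 - 18*m + 72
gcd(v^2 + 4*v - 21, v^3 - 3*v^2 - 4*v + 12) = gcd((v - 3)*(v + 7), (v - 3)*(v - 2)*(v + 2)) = v - 3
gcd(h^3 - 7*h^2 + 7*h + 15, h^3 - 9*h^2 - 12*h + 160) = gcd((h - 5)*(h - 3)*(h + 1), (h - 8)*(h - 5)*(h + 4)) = h - 5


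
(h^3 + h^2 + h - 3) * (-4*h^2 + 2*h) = -4*h^5 - 2*h^4 - 2*h^3 + 14*h^2 - 6*h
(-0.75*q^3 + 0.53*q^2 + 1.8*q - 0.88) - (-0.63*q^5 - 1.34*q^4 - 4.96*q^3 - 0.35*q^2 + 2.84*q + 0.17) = 0.63*q^5 + 1.34*q^4 + 4.21*q^3 + 0.88*q^2 - 1.04*q - 1.05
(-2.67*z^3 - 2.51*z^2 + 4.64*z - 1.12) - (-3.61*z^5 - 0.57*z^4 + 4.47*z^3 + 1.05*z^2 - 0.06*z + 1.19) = 3.61*z^5 + 0.57*z^4 - 7.14*z^3 - 3.56*z^2 + 4.7*z - 2.31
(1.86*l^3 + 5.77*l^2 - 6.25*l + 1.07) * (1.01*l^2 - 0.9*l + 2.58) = 1.8786*l^5 + 4.1537*l^4 - 6.7067*l^3 + 21.5923*l^2 - 17.088*l + 2.7606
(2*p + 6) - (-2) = 2*p + 8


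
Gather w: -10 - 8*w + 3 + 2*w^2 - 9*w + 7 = 2*w^2 - 17*w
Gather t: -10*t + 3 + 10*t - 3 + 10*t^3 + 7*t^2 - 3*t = 10*t^3 + 7*t^2 - 3*t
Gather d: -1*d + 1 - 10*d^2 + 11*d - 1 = -10*d^2 + 10*d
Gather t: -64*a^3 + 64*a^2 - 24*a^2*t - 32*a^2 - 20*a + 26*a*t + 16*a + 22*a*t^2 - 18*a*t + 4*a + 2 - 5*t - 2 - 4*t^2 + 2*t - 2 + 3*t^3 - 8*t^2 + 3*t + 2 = -64*a^3 + 32*a^2 + 3*t^3 + t^2*(22*a - 12) + t*(-24*a^2 + 8*a)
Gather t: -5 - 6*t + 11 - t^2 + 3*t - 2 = -t^2 - 3*t + 4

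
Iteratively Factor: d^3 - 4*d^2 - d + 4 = (d - 4)*(d^2 - 1) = (d - 4)*(d + 1)*(d - 1)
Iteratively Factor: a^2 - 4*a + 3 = (a - 3)*(a - 1)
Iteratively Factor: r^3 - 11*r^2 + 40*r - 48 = (r - 4)*(r^2 - 7*r + 12) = (r - 4)*(r - 3)*(r - 4)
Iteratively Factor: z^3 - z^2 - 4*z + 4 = (z - 2)*(z^2 + z - 2) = (z - 2)*(z - 1)*(z + 2)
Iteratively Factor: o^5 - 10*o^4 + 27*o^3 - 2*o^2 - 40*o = (o + 1)*(o^4 - 11*o^3 + 38*o^2 - 40*o) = (o - 5)*(o + 1)*(o^3 - 6*o^2 + 8*o) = o*(o - 5)*(o + 1)*(o^2 - 6*o + 8) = o*(o - 5)*(o - 4)*(o + 1)*(o - 2)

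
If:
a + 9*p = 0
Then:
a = -9*p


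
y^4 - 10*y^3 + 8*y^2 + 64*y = y*(y - 8)*(y - 4)*(y + 2)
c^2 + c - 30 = (c - 5)*(c + 6)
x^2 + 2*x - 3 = (x - 1)*(x + 3)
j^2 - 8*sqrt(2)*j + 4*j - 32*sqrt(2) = (j + 4)*(j - 8*sqrt(2))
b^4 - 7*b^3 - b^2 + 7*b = b*(b - 7)*(b - 1)*(b + 1)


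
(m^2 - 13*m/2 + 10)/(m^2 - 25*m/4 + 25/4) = 2*(2*m^2 - 13*m + 20)/(4*m^2 - 25*m + 25)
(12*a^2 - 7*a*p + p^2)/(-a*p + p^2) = (-12*a^2 + 7*a*p - p^2)/(p*(a - p))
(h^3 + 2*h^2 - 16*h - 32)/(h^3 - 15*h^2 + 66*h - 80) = (h^3 + 2*h^2 - 16*h - 32)/(h^3 - 15*h^2 + 66*h - 80)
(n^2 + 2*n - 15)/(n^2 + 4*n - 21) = (n + 5)/(n + 7)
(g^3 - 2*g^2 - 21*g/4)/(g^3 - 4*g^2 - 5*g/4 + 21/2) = g/(g - 2)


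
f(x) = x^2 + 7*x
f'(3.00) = 13.00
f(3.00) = 30.00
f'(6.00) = 19.00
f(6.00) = 78.00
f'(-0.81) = 5.38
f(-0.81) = -5.01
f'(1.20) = 9.40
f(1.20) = 9.84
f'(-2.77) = 1.46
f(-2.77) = -11.72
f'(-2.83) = 1.34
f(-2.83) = -11.80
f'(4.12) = 15.24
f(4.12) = 45.81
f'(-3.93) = -0.86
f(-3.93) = -12.07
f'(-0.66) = 5.68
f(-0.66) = -4.18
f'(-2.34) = 2.32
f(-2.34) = -10.90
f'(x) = 2*x + 7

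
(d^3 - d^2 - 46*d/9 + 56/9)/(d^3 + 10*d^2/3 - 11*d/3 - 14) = (d - 4/3)/(d + 3)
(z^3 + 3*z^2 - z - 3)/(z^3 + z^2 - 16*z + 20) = (z^3 + 3*z^2 - z - 3)/(z^3 + z^2 - 16*z + 20)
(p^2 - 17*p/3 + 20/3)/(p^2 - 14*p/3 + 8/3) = (3*p - 5)/(3*p - 2)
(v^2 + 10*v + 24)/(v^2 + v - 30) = (v + 4)/(v - 5)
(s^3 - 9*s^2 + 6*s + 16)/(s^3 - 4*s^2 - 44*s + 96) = (s + 1)/(s + 6)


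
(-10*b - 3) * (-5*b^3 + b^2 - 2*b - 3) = 50*b^4 + 5*b^3 + 17*b^2 + 36*b + 9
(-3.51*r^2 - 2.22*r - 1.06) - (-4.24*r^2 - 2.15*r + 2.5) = 0.73*r^2 - 0.0700000000000003*r - 3.56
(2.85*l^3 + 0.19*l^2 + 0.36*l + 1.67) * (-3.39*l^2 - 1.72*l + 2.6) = -9.6615*l^5 - 5.5461*l^4 + 5.8628*l^3 - 5.7865*l^2 - 1.9364*l + 4.342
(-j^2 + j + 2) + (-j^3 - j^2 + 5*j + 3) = -j^3 - 2*j^2 + 6*j + 5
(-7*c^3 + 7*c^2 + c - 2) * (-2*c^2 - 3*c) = 14*c^5 + 7*c^4 - 23*c^3 + c^2 + 6*c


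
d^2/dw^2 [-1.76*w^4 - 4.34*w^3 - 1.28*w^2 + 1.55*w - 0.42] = -21.12*w^2 - 26.04*w - 2.56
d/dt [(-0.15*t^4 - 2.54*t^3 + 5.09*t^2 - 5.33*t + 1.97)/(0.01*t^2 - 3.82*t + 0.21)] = (-0.003*t^5 + 1.6936*t^4 + 19.2796*t^3 - 20.9907*t^2 + 2.0984*t + 6.4061)/(0.0001*t^4 - 0.0764*t^3 + 14.5966*t^2 - 1.6044*t + 0.0441)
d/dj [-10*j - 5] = -10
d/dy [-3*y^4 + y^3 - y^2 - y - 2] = -12*y^3 + 3*y^2 - 2*y - 1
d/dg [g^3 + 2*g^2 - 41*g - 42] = 3*g^2 + 4*g - 41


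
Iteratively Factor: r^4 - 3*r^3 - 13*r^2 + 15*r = (r + 3)*(r^3 - 6*r^2 + 5*r) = (r - 5)*(r + 3)*(r^2 - r) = (r - 5)*(r - 1)*(r + 3)*(r)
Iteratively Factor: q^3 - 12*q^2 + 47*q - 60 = (q - 5)*(q^2 - 7*q + 12) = (q - 5)*(q - 4)*(q - 3)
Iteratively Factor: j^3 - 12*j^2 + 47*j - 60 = (j - 4)*(j^2 - 8*j + 15) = (j - 5)*(j - 4)*(j - 3)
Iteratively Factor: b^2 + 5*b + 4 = (b + 4)*(b + 1)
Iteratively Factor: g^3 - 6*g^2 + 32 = (g - 4)*(g^2 - 2*g - 8) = (g - 4)^2*(g + 2)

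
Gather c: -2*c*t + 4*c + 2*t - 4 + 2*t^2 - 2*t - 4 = c*(4 - 2*t) + 2*t^2 - 8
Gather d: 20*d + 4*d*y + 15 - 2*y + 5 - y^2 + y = d*(4*y + 20) - y^2 - y + 20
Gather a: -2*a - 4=-2*a - 4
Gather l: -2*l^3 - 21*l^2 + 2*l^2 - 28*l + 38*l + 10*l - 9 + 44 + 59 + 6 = -2*l^3 - 19*l^2 + 20*l + 100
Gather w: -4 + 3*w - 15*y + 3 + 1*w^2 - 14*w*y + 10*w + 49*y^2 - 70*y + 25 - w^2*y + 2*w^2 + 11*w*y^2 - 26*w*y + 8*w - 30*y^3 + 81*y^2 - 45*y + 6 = w^2*(3 - y) + w*(11*y^2 - 40*y + 21) - 30*y^3 + 130*y^2 - 130*y + 30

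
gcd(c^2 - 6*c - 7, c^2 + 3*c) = 1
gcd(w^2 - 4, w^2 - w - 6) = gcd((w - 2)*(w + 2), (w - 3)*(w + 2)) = w + 2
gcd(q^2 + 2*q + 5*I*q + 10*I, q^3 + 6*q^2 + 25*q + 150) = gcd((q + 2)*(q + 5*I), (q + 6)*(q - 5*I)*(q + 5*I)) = q + 5*I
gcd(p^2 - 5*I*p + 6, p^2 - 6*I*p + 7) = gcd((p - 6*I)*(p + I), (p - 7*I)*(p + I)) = p + I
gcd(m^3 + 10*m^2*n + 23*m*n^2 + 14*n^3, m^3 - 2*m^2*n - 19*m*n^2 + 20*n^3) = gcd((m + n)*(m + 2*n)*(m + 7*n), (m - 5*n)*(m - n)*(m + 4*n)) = 1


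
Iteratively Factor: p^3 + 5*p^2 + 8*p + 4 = (p + 2)*(p^2 + 3*p + 2) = (p + 1)*(p + 2)*(p + 2)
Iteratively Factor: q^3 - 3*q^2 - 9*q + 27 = (q + 3)*(q^2 - 6*q + 9) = (q - 3)*(q + 3)*(q - 3)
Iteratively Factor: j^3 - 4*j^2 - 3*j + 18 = (j + 2)*(j^2 - 6*j + 9) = (j - 3)*(j + 2)*(j - 3)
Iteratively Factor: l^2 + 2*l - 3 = (l + 3)*(l - 1)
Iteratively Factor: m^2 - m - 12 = (m - 4)*(m + 3)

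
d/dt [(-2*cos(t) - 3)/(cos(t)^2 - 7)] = 2*(sin(t)^2 - 3*cos(t) - 8)*sin(t)/(cos(t)^2 - 7)^2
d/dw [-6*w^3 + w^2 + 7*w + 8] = -18*w^2 + 2*w + 7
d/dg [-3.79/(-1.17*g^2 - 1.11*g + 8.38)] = (-8.8686*g - 4.2069)/(1.17*g^2 + 1.11*g - 8.38)^2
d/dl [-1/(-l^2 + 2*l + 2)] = 2*(1 - l)/(-l^2 + 2*l + 2)^2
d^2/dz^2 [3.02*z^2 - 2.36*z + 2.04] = 6.04000000000000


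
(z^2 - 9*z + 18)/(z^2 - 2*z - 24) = (z - 3)/(z + 4)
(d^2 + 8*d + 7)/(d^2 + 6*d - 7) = (d + 1)/(d - 1)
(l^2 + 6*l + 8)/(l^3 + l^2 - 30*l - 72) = (l + 2)/(l^2 - 3*l - 18)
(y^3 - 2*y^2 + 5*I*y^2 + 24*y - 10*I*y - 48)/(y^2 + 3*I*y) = (y^3 + y^2*(-2 + 5*I) + 2*y*(12 - 5*I) - 48)/(y*(y + 3*I))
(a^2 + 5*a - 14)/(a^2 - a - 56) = (a - 2)/(a - 8)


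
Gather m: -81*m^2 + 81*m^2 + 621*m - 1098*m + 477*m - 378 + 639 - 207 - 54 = 0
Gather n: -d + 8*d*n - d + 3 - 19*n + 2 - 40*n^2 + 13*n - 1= -2*d - 40*n^2 + n*(8*d - 6) + 4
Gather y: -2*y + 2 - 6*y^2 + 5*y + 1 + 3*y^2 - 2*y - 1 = -3*y^2 + y + 2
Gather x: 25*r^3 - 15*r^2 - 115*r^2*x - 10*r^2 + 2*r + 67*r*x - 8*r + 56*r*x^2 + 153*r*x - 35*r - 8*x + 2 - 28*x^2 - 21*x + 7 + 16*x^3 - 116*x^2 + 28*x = 25*r^3 - 25*r^2 - 41*r + 16*x^3 + x^2*(56*r - 144) + x*(-115*r^2 + 220*r - 1) + 9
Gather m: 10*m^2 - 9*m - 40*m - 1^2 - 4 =10*m^2 - 49*m - 5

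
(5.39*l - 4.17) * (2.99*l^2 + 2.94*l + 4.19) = 16.1161*l^3 + 3.3783*l^2 + 10.3243*l - 17.4723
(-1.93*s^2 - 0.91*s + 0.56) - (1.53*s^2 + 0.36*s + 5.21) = -3.46*s^2 - 1.27*s - 4.65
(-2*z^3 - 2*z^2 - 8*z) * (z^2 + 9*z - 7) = -2*z^5 - 20*z^4 - 12*z^3 - 58*z^2 + 56*z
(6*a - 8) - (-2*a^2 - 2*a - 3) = 2*a^2 + 8*a - 5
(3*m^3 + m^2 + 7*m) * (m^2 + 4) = 3*m^5 + m^4 + 19*m^3 + 4*m^2 + 28*m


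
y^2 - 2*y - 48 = (y - 8)*(y + 6)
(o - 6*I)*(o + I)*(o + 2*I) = o^3 - 3*I*o^2 + 16*o + 12*I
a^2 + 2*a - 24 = (a - 4)*(a + 6)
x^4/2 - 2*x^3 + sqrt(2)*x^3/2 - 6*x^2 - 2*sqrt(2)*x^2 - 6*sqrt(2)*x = x*(x/2 + sqrt(2)/2)*(x - 6)*(x + 2)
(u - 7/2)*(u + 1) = u^2 - 5*u/2 - 7/2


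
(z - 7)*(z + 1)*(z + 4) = z^3 - 2*z^2 - 31*z - 28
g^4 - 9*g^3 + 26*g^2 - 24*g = g*(g - 4)*(g - 3)*(g - 2)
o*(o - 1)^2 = o^3 - 2*o^2 + o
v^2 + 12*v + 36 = (v + 6)^2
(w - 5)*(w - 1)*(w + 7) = w^3 + w^2 - 37*w + 35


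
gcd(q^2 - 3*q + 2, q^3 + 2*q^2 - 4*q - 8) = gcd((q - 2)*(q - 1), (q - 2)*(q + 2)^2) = q - 2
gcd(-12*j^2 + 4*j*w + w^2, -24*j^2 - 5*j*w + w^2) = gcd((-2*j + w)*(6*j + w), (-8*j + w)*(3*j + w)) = 1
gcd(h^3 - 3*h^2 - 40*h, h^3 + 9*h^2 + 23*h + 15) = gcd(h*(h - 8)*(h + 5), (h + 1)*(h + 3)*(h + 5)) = h + 5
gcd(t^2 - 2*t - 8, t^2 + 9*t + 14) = t + 2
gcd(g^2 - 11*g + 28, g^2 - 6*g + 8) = g - 4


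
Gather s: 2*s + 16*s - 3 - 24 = 18*s - 27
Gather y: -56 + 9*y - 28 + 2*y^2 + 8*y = 2*y^2 + 17*y - 84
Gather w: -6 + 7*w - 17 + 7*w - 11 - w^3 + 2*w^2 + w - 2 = -w^3 + 2*w^2 + 15*w - 36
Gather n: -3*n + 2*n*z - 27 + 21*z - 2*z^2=n*(2*z - 3) - 2*z^2 + 21*z - 27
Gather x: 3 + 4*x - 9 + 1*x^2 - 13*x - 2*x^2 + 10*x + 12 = -x^2 + x + 6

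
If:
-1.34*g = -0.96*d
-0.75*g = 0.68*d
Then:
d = 0.00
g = 0.00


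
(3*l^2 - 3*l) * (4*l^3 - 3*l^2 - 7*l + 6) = 12*l^5 - 21*l^4 - 12*l^3 + 39*l^2 - 18*l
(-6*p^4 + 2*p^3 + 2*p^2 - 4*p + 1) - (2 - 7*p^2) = -6*p^4 + 2*p^3 + 9*p^2 - 4*p - 1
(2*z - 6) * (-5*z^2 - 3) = -10*z^3 + 30*z^2 - 6*z + 18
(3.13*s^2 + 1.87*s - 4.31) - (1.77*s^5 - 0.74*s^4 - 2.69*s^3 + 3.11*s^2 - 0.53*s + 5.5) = -1.77*s^5 + 0.74*s^4 + 2.69*s^3 + 0.02*s^2 + 2.4*s - 9.81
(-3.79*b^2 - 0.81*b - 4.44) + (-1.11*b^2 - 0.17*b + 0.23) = -4.9*b^2 - 0.98*b - 4.21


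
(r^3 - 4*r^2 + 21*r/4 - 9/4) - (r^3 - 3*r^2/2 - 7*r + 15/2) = -5*r^2/2 + 49*r/4 - 39/4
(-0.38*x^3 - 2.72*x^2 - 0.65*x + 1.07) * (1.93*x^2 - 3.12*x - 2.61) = -0.7334*x^5 - 4.064*x^4 + 8.2237*x^3 + 11.1923*x^2 - 1.6419*x - 2.7927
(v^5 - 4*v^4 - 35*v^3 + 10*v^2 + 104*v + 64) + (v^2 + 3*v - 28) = v^5 - 4*v^4 - 35*v^3 + 11*v^2 + 107*v + 36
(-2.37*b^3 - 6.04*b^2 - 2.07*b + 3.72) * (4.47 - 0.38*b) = 0.9006*b^4 - 8.2987*b^3 - 26.2122*b^2 - 10.6665*b + 16.6284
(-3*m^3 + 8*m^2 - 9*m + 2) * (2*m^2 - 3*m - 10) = -6*m^5 + 25*m^4 - 12*m^3 - 49*m^2 + 84*m - 20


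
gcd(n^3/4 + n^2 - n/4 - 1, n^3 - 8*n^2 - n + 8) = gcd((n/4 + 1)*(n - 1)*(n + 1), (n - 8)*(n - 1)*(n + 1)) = n^2 - 1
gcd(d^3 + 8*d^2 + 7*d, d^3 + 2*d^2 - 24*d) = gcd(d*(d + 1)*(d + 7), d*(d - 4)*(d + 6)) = d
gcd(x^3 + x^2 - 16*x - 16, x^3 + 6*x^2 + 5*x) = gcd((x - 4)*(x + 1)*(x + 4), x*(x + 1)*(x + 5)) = x + 1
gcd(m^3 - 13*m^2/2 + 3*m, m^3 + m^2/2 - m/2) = m^2 - m/2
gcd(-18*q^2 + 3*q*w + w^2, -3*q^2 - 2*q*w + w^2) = 3*q - w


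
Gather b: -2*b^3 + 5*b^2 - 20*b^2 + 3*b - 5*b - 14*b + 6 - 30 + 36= -2*b^3 - 15*b^2 - 16*b + 12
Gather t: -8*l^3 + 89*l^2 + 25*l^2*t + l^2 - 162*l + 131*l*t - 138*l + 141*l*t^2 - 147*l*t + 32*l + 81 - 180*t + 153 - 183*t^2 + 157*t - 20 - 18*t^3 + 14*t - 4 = -8*l^3 + 90*l^2 - 268*l - 18*t^3 + t^2*(141*l - 183) + t*(25*l^2 - 16*l - 9) + 210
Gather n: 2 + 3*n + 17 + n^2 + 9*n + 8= n^2 + 12*n + 27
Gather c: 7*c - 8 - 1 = 7*c - 9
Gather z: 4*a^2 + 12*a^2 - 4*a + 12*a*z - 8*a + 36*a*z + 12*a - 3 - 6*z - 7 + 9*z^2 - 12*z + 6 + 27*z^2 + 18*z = 16*a^2 + 48*a*z + 36*z^2 - 4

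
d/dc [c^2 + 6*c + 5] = 2*c + 6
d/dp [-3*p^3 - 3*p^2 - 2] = 3*p*(-3*p - 2)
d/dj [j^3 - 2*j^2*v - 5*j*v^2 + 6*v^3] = 3*j^2 - 4*j*v - 5*v^2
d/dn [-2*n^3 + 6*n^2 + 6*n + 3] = -6*n^2 + 12*n + 6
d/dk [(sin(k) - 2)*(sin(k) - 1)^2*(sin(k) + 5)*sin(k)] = (5*sin(k)^4 + 4*sin(k)^3 - 45*sin(k)^2 + 46*sin(k) - 10)*cos(k)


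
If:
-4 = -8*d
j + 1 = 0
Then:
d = 1/2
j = -1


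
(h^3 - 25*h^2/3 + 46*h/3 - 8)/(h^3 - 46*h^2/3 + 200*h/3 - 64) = (h - 1)/(h - 8)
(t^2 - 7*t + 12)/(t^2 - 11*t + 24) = (t - 4)/(t - 8)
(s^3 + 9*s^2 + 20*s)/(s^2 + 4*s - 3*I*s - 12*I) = s*(s + 5)/(s - 3*I)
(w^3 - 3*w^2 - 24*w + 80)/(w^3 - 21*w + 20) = (w - 4)/(w - 1)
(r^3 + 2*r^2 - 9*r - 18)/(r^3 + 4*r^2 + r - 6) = (r - 3)/(r - 1)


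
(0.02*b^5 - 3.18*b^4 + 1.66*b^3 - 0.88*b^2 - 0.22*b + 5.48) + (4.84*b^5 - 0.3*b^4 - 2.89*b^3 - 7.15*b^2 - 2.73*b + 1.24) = 4.86*b^5 - 3.48*b^4 - 1.23*b^3 - 8.03*b^2 - 2.95*b + 6.72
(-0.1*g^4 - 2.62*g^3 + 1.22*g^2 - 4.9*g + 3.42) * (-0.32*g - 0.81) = 0.032*g^5 + 0.9194*g^4 + 1.7318*g^3 + 0.5798*g^2 + 2.8746*g - 2.7702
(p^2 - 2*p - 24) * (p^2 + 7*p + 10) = p^4 + 5*p^3 - 28*p^2 - 188*p - 240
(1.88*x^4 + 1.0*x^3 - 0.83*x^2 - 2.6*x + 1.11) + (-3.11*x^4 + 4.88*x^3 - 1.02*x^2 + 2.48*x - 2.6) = -1.23*x^4 + 5.88*x^3 - 1.85*x^2 - 0.12*x - 1.49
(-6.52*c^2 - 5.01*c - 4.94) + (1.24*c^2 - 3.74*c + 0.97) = -5.28*c^2 - 8.75*c - 3.97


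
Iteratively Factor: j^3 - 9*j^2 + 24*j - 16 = (j - 4)*(j^2 - 5*j + 4) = (j - 4)^2*(j - 1)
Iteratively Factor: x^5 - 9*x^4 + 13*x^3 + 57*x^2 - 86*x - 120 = (x - 4)*(x^4 - 5*x^3 - 7*x^2 + 29*x + 30) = (x - 4)*(x + 2)*(x^3 - 7*x^2 + 7*x + 15) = (x - 4)*(x + 1)*(x + 2)*(x^2 - 8*x + 15) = (x - 5)*(x - 4)*(x + 1)*(x + 2)*(x - 3)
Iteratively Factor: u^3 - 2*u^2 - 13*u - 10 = (u + 1)*(u^2 - 3*u - 10) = (u + 1)*(u + 2)*(u - 5)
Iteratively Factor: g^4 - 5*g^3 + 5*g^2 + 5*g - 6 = (g - 1)*(g^3 - 4*g^2 + g + 6) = (g - 3)*(g - 1)*(g^2 - g - 2) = (g - 3)*(g - 2)*(g - 1)*(g + 1)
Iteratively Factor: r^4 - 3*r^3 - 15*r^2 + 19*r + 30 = (r + 1)*(r^3 - 4*r^2 - 11*r + 30) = (r - 2)*(r + 1)*(r^2 - 2*r - 15) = (r - 2)*(r + 1)*(r + 3)*(r - 5)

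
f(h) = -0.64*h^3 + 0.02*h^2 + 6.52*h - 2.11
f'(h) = -1.92*h^2 + 0.04*h + 6.52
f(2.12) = 5.70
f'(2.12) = -2.02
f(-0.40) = -4.67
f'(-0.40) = 6.20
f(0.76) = 2.58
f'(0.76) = 5.44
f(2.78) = 2.42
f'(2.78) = -8.21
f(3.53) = -7.00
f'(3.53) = -17.26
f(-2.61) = -7.61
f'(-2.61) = -6.66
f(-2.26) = -9.36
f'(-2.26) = -3.38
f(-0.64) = -6.11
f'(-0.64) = 5.71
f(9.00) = -408.37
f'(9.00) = -148.64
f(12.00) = -1026.91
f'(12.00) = -269.48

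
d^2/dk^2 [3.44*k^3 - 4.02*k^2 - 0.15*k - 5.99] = 20.64*k - 8.04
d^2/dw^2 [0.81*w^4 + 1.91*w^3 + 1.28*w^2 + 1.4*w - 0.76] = 9.72*w^2 + 11.46*w + 2.56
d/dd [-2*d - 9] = -2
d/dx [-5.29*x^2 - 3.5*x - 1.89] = -10.58*x - 3.5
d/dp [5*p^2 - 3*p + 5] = 10*p - 3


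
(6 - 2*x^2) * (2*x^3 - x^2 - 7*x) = -4*x^5 + 2*x^4 + 26*x^3 - 6*x^2 - 42*x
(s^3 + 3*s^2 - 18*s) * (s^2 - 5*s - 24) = s^5 - 2*s^4 - 57*s^3 + 18*s^2 + 432*s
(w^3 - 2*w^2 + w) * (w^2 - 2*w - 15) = w^5 - 4*w^4 - 10*w^3 + 28*w^2 - 15*w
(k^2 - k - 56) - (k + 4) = k^2 - 2*k - 60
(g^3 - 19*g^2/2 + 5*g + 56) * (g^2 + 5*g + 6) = g^5 - 9*g^4/2 - 73*g^3/2 + 24*g^2 + 310*g + 336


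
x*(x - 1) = x^2 - x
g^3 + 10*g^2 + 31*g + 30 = (g + 2)*(g + 3)*(g + 5)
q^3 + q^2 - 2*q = q*(q - 1)*(q + 2)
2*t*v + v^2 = v*(2*t + v)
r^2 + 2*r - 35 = (r - 5)*(r + 7)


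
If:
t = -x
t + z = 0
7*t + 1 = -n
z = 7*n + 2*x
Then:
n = -1/50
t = -7/50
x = 7/50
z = 7/50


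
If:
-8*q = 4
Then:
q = -1/2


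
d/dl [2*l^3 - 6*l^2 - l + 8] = 6*l^2 - 12*l - 1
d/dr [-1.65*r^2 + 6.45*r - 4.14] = 6.45 - 3.3*r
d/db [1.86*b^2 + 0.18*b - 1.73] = 3.72*b + 0.18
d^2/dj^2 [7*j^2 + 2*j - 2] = 14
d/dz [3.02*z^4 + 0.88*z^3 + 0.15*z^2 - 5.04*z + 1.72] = 12.08*z^3 + 2.64*z^2 + 0.3*z - 5.04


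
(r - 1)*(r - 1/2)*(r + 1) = r^3 - r^2/2 - r + 1/2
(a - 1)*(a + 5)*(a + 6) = a^3 + 10*a^2 + 19*a - 30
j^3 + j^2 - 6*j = j*(j - 2)*(j + 3)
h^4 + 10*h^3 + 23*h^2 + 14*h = h*(h + 1)*(h + 2)*(h + 7)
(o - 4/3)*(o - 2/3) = o^2 - 2*o + 8/9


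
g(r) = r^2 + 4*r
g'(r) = 2*r + 4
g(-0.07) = -0.28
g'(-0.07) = 3.86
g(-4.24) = 1.02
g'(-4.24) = -4.48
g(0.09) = 0.37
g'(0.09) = 4.18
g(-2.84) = -3.29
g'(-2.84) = -1.68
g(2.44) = 15.71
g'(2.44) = 8.88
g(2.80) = 19.04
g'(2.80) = 9.60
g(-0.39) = -1.41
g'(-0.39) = 3.22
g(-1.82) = -3.97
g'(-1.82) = 0.36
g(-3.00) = -3.00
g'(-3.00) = -2.00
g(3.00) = 21.00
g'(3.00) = 10.00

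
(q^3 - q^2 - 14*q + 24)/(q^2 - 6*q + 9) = (q^2 + 2*q - 8)/(q - 3)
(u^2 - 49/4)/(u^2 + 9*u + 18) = (u^2 - 49/4)/(u^2 + 9*u + 18)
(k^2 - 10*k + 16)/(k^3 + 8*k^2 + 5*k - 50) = (k - 8)/(k^2 + 10*k + 25)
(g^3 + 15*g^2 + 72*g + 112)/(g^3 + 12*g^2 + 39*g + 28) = (g + 4)/(g + 1)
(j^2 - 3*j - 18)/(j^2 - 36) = (j + 3)/(j + 6)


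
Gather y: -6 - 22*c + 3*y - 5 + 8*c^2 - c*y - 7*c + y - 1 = 8*c^2 - 29*c + y*(4 - c) - 12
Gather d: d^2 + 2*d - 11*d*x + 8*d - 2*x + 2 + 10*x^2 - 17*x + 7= d^2 + d*(10 - 11*x) + 10*x^2 - 19*x + 9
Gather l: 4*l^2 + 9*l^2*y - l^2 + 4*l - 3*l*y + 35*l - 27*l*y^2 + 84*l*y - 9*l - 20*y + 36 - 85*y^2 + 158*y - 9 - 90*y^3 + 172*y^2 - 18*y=l^2*(9*y + 3) + l*(-27*y^2 + 81*y + 30) - 90*y^3 + 87*y^2 + 120*y + 27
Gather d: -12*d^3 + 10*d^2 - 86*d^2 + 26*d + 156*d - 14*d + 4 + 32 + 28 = -12*d^3 - 76*d^2 + 168*d + 64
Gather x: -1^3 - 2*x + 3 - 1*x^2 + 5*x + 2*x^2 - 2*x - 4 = x^2 + x - 2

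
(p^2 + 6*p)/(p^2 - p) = (p + 6)/(p - 1)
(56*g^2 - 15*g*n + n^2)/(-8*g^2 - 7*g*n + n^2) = (-7*g + n)/(g + n)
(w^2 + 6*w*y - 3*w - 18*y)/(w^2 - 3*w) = (w + 6*y)/w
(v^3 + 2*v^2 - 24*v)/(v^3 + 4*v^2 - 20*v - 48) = v/(v + 2)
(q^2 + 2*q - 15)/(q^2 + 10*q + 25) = (q - 3)/(q + 5)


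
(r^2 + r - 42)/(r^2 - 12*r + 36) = (r + 7)/(r - 6)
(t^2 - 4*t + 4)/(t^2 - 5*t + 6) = (t - 2)/(t - 3)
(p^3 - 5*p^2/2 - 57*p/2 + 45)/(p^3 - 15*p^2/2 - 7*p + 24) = (p^2 - p - 30)/(p^2 - 6*p - 16)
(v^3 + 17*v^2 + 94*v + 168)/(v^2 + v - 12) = (v^2 + 13*v + 42)/(v - 3)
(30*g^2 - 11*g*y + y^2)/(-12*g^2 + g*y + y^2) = (30*g^2 - 11*g*y + y^2)/(-12*g^2 + g*y + y^2)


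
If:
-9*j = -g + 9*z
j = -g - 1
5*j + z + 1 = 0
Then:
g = -27/35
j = -8/35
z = 1/7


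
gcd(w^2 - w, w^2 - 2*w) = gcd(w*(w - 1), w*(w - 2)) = w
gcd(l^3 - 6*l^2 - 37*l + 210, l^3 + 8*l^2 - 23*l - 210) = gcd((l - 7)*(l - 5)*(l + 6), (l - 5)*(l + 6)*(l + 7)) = l^2 + l - 30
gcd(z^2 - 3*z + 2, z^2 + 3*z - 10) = z - 2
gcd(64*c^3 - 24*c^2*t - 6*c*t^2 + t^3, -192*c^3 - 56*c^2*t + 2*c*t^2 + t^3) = -32*c^2 - 4*c*t + t^2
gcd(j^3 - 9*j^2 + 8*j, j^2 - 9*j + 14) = 1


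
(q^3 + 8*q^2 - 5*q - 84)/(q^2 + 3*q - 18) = (q^2 + 11*q + 28)/(q + 6)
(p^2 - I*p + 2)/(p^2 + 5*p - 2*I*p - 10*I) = (p + I)/(p + 5)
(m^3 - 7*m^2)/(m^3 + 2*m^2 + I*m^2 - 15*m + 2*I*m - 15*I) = m^2*(m - 7)/(m^3 + m^2*(2 + I) + m*(-15 + 2*I) - 15*I)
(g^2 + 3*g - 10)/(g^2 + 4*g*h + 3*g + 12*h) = (g^2 + 3*g - 10)/(g^2 + 4*g*h + 3*g + 12*h)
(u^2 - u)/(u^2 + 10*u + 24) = u*(u - 1)/(u^2 + 10*u + 24)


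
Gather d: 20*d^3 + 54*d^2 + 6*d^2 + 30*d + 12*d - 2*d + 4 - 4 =20*d^3 + 60*d^2 + 40*d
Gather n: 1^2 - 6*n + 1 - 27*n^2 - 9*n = -27*n^2 - 15*n + 2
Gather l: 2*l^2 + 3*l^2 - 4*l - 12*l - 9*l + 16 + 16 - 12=5*l^2 - 25*l + 20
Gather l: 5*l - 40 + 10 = 5*l - 30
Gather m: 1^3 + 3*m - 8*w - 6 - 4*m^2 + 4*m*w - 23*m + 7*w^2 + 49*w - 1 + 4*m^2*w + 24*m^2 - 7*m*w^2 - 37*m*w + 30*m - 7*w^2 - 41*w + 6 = m^2*(4*w + 20) + m*(-7*w^2 - 33*w + 10)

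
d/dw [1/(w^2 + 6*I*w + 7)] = 2*(-w - 3*I)/(w^2 + 6*I*w + 7)^2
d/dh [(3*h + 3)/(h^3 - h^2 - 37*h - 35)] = 6*(1 - h)/(h^4 - 4*h^3 - 66*h^2 + 140*h + 1225)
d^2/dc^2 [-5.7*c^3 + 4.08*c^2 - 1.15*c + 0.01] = 8.16 - 34.2*c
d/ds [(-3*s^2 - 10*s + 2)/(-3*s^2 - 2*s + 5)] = 2*(-12*s^2 - 9*s - 23)/(9*s^4 + 12*s^3 - 26*s^2 - 20*s + 25)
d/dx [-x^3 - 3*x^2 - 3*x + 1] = -3*x^2 - 6*x - 3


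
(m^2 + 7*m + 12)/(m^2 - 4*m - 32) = (m + 3)/(m - 8)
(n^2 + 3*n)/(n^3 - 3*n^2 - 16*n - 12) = n*(n + 3)/(n^3 - 3*n^2 - 16*n - 12)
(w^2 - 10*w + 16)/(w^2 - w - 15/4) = 4*(-w^2 + 10*w - 16)/(-4*w^2 + 4*w + 15)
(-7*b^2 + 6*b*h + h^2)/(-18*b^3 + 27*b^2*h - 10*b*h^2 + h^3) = (7*b + h)/(18*b^2 - 9*b*h + h^2)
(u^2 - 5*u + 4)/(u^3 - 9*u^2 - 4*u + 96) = (u - 1)/(u^2 - 5*u - 24)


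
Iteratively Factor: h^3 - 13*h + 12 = (h - 1)*(h^2 + h - 12) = (h - 3)*(h - 1)*(h + 4)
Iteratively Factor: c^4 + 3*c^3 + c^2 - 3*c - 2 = (c + 2)*(c^3 + c^2 - c - 1) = (c + 1)*(c + 2)*(c^2 - 1) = (c + 1)^2*(c + 2)*(c - 1)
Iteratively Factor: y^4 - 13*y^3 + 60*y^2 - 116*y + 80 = (y - 2)*(y^3 - 11*y^2 + 38*y - 40) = (y - 4)*(y - 2)*(y^2 - 7*y + 10) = (y - 4)*(y - 2)^2*(y - 5)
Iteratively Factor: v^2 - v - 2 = (v + 1)*(v - 2)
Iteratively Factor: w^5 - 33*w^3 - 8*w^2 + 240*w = (w - 3)*(w^4 + 3*w^3 - 24*w^2 - 80*w) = w*(w - 3)*(w^3 + 3*w^2 - 24*w - 80) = w*(w - 3)*(w + 4)*(w^2 - w - 20) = w*(w - 3)*(w + 4)^2*(w - 5)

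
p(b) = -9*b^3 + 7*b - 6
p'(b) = 7 - 27*b^2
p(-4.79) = 949.59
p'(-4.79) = -612.49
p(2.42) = -116.61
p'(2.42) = -151.12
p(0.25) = -4.39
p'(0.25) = 5.31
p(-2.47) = 112.33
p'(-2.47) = -157.72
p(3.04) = -237.57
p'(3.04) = -242.52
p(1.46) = -23.79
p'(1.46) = -50.55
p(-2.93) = 199.87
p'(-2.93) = -224.79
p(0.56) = -3.66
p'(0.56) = -1.47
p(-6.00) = 1896.00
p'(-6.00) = -965.00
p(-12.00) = 15462.00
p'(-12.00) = -3881.00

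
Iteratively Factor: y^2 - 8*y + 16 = (y - 4)*(y - 4)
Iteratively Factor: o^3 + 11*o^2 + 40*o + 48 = (o + 3)*(o^2 + 8*o + 16) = (o + 3)*(o + 4)*(o + 4)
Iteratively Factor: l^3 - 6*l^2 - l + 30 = (l - 3)*(l^2 - 3*l - 10) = (l - 3)*(l + 2)*(l - 5)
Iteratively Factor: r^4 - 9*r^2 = (r + 3)*(r^3 - 3*r^2) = r*(r + 3)*(r^2 - 3*r) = r*(r - 3)*(r + 3)*(r)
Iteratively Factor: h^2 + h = (h + 1)*(h)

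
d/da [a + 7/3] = 1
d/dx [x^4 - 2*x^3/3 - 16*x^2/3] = 2*x*(6*x^2 - 3*x - 16)/3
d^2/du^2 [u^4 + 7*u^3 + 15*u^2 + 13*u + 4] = 12*u^2 + 42*u + 30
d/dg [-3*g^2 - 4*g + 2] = -6*g - 4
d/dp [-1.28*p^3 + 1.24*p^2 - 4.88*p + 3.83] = -3.84*p^2 + 2.48*p - 4.88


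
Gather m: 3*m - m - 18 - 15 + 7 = 2*m - 26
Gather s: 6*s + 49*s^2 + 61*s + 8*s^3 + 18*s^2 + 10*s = 8*s^3 + 67*s^2 + 77*s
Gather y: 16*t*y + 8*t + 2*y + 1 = 8*t + y*(16*t + 2) + 1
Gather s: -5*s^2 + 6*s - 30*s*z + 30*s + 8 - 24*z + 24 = -5*s^2 + s*(36 - 30*z) - 24*z + 32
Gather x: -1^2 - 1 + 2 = 0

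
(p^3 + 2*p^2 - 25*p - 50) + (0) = p^3 + 2*p^2 - 25*p - 50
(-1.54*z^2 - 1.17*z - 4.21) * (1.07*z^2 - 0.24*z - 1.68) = -1.6478*z^4 - 0.8823*z^3 - 1.6367*z^2 + 2.976*z + 7.0728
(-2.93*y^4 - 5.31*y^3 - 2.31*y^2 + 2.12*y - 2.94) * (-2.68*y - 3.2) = 7.8524*y^5 + 23.6068*y^4 + 23.1828*y^3 + 1.7104*y^2 + 1.0952*y + 9.408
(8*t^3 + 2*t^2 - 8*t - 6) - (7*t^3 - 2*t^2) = t^3 + 4*t^2 - 8*t - 6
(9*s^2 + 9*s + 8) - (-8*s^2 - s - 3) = 17*s^2 + 10*s + 11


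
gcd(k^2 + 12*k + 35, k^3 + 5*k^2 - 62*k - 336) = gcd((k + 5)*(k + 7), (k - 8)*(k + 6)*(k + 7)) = k + 7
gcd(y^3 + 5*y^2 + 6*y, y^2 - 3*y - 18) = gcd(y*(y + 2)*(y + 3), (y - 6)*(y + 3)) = y + 3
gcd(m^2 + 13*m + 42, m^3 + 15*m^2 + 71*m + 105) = m + 7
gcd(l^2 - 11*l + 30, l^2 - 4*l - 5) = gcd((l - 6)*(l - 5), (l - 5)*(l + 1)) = l - 5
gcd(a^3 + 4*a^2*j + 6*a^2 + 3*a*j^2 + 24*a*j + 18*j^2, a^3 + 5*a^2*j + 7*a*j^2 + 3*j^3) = a^2 + 4*a*j + 3*j^2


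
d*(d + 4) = d^2 + 4*d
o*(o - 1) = o^2 - o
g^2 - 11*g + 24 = (g - 8)*(g - 3)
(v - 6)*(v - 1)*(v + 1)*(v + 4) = v^4 - 2*v^3 - 25*v^2 + 2*v + 24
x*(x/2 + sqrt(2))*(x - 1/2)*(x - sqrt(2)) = x^4/2 - x^3/4 + sqrt(2)*x^3/2 - 2*x^2 - sqrt(2)*x^2/4 + x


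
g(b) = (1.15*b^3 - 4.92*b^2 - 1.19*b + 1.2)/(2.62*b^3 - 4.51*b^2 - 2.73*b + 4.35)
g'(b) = (-7.86*b^2 + 9.02*b + 2.73)*(1.15*b^3 - 4.92*b^2 - 1.19*b + 1.2)/(2.62*b^3 - 4.51*b^2 - 2.73*b + 4.35)^2 + (3.45*b^2 - 9.84*b - 1.19)/(2.62*b^3 - 4.51*b^2 - 2.73*b + 4.35) = (7.7039*b^4 - 0.0434000000000054*b^3 + 13.6402*b^2 - 31.98*b - 1.9005)/(6.8644*b^6 - 23.6324*b^5 + 6.0349*b^4 + 47.4186*b^3 - 31.7841*b^2 - 23.751*b + 18.9225)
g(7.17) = 0.23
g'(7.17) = 0.04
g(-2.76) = 0.74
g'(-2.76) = 0.11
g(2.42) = -1.68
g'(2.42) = 3.69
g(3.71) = -0.19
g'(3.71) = 0.35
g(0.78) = -3.02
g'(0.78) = -30.31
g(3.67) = -0.20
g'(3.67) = 0.37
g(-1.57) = 1.07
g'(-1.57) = 0.81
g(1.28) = 5.75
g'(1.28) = 0.09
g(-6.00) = 0.59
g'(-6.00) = 0.02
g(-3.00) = 0.71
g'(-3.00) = 0.09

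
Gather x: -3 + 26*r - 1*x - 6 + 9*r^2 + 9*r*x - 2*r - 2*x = 9*r^2 + 24*r + x*(9*r - 3) - 9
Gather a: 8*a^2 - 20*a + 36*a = 8*a^2 + 16*a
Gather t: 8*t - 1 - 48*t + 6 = 5 - 40*t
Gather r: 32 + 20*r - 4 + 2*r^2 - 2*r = 2*r^2 + 18*r + 28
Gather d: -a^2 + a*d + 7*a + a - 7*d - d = -a^2 + 8*a + d*(a - 8)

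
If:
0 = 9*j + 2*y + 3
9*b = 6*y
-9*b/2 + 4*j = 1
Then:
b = -2/5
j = -1/5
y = -3/5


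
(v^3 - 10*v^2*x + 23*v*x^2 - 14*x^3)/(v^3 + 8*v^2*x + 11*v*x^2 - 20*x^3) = (v^2 - 9*v*x + 14*x^2)/(v^2 + 9*v*x + 20*x^2)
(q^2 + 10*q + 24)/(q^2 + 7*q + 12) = (q + 6)/(q + 3)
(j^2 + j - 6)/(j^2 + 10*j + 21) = (j - 2)/(j + 7)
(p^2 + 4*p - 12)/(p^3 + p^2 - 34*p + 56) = (p + 6)/(p^2 + 3*p - 28)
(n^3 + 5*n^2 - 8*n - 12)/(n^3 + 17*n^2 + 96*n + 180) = (n^2 - n - 2)/(n^2 + 11*n + 30)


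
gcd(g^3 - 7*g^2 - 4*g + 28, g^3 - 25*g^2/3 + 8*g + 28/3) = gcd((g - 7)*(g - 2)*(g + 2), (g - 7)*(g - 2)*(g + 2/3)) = g^2 - 9*g + 14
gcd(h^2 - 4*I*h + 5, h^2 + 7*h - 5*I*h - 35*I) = h - 5*I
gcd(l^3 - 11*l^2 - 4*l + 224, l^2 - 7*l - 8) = l - 8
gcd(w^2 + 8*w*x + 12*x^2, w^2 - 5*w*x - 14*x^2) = w + 2*x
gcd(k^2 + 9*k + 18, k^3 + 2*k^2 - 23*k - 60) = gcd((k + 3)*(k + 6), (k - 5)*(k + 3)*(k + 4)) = k + 3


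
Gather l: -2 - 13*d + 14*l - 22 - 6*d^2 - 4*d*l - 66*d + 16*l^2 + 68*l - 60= -6*d^2 - 79*d + 16*l^2 + l*(82 - 4*d) - 84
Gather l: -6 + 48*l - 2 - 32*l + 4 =16*l - 4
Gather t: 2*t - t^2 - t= -t^2 + t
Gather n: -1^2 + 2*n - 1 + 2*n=4*n - 2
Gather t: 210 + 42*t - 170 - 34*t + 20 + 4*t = 12*t + 60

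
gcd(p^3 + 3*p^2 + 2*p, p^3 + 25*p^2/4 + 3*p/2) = p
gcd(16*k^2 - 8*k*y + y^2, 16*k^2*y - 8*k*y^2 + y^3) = 16*k^2 - 8*k*y + y^2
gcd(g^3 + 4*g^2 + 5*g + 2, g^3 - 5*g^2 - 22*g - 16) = g^2 + 3*g + 2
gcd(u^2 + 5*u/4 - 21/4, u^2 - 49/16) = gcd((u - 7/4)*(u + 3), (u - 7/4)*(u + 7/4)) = u - 7/4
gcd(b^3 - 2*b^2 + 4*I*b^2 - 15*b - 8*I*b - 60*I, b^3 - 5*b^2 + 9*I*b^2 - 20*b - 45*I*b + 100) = b^2 + b*(-5 + 4*I) - 20*I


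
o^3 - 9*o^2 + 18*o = o*(o - 6)*(o - 3)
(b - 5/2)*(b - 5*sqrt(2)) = b^2 - 5*sqrt(2)*b - 5*b/2 + 25*sqrt(2)/2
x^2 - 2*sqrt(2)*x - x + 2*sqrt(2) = (x - 1)*(x - 2*sqrt(2))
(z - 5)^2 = z^2 - 10*z + 25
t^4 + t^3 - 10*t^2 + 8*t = t*(t - 2)*(t - 1)*(t + 4)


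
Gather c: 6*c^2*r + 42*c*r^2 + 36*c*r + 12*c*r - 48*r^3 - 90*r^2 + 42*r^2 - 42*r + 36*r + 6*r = 6*c^2*r + c*(42*r^2 + 48*r) - 48*r^3 - 48*r^2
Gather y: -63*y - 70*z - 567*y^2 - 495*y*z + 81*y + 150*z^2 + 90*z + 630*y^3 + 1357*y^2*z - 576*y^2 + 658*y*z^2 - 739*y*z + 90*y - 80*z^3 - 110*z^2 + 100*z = 630*y^3 + y^2*(1357*z - 1143) + y*(658*z^2 - 1234*z + 108) - 80*z^3 + 40*z^2 + 120*z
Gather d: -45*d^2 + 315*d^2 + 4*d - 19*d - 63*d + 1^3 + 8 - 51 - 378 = 270*d^2 - 78*d - 420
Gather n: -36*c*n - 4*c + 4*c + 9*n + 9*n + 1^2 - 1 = n*(18 - 36*c)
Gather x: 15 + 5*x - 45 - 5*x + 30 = 0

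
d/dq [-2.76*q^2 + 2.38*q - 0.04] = 2.38 - 5.52*q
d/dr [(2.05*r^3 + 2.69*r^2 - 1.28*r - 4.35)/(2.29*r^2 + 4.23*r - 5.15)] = (4.6945*r^4 + 17.343*r^3 - 17.3626*r^2 - 7.784*r + 24.9925)/(5.2441*r^4 + 19.3734*r^3 - 5.6941*r^2 - 43.569*r + 26.5225)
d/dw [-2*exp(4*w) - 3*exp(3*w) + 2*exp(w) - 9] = (-8*exp(3*w) - 9*exp(2*w) + 2)*exp(w)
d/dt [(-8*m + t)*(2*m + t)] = -6*m + 2*t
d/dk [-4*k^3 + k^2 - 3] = 2*k*(1 - 6*k)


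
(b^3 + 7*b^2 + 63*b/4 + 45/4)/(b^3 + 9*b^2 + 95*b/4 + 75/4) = (b + 3)/(b + 5)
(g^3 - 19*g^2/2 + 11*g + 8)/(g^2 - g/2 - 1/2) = (g^2 - 10*g + 16)/(g - 1)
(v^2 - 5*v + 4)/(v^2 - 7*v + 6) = (v - 4)/(v - 6)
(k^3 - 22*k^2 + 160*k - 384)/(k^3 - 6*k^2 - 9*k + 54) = (k^2 - 16*k + 64)/(k^2 - 9)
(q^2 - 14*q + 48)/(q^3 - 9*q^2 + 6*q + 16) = (q - 6)/(q^2 - q - 2)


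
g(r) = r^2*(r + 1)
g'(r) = r^2 + 2*r*(r + 1) = r*(3*r + 2)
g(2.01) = 12.16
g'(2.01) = 16.14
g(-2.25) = -6.33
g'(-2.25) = 10.69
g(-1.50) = -1.12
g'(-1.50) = 3.75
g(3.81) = 69.82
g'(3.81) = 51.17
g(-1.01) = -0.01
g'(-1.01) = 1.04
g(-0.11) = 0.01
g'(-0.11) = -0.18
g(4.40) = 104.54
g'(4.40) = 66.88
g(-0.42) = 0.10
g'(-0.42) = -0.31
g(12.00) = 1872.00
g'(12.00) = 456.00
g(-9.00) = -648.00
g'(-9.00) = 225.00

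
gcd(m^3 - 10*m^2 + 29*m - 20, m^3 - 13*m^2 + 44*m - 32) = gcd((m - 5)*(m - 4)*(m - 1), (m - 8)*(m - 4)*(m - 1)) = m^2 - 5*m + 4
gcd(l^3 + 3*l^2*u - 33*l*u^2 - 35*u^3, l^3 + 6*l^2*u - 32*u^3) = 1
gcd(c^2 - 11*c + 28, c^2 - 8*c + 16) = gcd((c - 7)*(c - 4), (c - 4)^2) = c - 4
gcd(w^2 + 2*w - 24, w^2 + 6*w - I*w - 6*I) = w + 6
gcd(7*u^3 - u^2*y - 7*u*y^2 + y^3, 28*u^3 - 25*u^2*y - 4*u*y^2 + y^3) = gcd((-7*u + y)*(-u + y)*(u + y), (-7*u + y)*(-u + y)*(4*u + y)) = 7*u^2 - 8*u*y + y^2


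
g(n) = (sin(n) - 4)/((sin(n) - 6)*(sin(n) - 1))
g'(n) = -(sin(n) - 4)*cos(n)/((sin(n) - 6)*(sin(n) - 1)^2) + cos(n)/((sin(n) - 6)*(sin(n) - 1)) - (sin(n) - 4)*cos(n)/((sin(n) - 6)^2*(sin(n) - 1))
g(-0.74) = -0.42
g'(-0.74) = -0.16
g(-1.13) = -0.37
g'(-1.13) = -0.07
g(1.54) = -1265.45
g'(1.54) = -82170.23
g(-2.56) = -0.45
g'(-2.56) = 0.22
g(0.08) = -0.72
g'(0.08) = -0.72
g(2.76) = -1.03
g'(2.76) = 1.43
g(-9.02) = -0.49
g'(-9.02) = 0.29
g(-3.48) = -0.97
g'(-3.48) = 1.28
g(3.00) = -0.77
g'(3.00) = 0.82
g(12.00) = -0.45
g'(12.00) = -0.22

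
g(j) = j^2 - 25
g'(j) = 2*j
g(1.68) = -22.18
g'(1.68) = 3.36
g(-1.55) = -22.60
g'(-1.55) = -3.10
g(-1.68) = -22.18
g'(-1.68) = -3.36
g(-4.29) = -6.60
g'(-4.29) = -8.58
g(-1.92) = -21.31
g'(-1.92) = -3.84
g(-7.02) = 24.28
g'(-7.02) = -14.04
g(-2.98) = -16.12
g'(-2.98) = -5.96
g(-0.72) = -24.48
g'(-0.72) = -1.44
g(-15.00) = 200.00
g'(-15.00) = -30.00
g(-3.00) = -16.00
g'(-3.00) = -6.00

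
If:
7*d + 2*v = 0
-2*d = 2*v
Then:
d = 0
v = 0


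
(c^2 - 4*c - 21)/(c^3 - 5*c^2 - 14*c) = (c + 3)/(c*(c + 2))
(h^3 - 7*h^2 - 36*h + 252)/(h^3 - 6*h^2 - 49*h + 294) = (h + 6)/(h + 7)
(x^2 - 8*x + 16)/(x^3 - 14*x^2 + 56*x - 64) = (x - 4)/(x^2 - 10*x + 16)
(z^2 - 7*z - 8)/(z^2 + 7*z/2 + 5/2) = 2*(z - 8)/(2*z + 5)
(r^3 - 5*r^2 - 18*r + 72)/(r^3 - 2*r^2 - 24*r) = (r - 3)/r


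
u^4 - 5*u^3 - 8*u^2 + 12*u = u*(u - 6)*(u - 1)*(u + 2)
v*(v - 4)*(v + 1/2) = v^3 - 7*v^2/2 - 2*v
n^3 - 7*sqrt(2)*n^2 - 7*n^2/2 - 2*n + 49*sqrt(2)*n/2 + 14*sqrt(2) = (n - 4)*(n + 1/2)*(n - 7*sqrt(2))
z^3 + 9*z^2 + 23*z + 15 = (z + 1)*(z + 3)*(z + 5)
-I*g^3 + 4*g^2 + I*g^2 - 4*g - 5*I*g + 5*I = (g - I)*(g + 5*I)*(-I*g + I)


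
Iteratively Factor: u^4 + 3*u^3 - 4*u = (u)*(u^3 + 3*u^2 - 4) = u*(u - 1)*(u^2 + 4*u + 4) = u*(u - 1)*(u + 2)*(u + 2)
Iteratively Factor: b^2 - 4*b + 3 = (b - 1)*(b - 3)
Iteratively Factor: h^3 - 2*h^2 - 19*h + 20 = (h - 5)*(h^2 + 3*h - 4) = (h - 5)*(h + 4)*(h - 1)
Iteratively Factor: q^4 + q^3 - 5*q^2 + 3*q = (q + 3)*(q^3 - 2*q^2 + q) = (q - 1)*(q + 3)*(q^2 - q) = q*(q - 1)*(q + 3)*(q - 1)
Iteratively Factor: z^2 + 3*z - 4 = (z + 4)*(z - 1)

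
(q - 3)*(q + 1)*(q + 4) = q^3 + 2*q^2 - 11*q - 12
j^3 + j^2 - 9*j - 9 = (j - 3)*(j + 1)*(j + 3)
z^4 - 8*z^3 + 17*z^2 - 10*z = z*(z - 5)*(z - 2)*(z - 1)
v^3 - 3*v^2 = v^2*(v - 3)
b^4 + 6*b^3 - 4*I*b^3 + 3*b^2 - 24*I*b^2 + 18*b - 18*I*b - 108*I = (b + 6)*(b - 3*I)^2*(b + 2*I)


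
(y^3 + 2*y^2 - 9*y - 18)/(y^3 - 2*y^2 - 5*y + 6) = (y + 3)/(y - 1)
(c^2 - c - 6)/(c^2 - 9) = (c + 2)/(c + 3)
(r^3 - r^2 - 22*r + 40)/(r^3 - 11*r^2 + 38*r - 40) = (r + 5)/(r - 5)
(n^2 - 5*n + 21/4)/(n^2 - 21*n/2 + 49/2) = (n - 3/2)/(n - 7)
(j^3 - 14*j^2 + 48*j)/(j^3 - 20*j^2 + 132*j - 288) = j/(j - 6)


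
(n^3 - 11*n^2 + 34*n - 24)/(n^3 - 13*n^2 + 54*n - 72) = (n - 1)/(n - 3)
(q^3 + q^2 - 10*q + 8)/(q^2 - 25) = (q^3 + q^2 - 10*q + 8)/(q^2 - 25)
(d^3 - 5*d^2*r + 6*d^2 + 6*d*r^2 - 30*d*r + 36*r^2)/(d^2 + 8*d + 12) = (d^2 - 5*d*r + 6*r^2)/(d + 2)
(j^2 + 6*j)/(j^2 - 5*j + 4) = j*(j + 6)/(j^2 - 5*j + 4)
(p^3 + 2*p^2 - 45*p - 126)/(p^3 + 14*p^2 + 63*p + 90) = (p - 7)/(p + 5)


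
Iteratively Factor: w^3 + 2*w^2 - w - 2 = (w + 1)*(w^2 + w - 2) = (w - 1)*(w + 1)*(w + 2)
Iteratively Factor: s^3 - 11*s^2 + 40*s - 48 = (s - 4)*(s^2 - 7*s + 12) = (s - 4)*(s - 3)*(s - 4)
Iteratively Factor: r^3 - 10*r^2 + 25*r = (r - 5)*(r^2 - 5*r) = r*(r - 5)*(r - 5)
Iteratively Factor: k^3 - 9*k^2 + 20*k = (k - 5)*(k^2 - 4*k) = k*(k - 5)*(k - 4)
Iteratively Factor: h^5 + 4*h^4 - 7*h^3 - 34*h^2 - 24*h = (h + 2)*(h^4 + 2*h^3 - 11*h^2 - 12*h) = (h + 1)*(h + 2)*(h^3 + h^2 - 12*h) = (h + 1)*(h + 2)*(h + 4)*(h^2 - 3*h) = (h - 3)*(h + 1)*(h + 2)*(h + 4)*(h)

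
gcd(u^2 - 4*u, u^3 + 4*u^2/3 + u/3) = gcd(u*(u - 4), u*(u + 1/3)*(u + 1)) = u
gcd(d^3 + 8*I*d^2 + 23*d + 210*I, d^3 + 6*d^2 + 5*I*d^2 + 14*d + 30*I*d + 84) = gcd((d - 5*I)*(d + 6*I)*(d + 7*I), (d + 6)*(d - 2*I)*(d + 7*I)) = d + 7*I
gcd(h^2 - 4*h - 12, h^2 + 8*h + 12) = h + 2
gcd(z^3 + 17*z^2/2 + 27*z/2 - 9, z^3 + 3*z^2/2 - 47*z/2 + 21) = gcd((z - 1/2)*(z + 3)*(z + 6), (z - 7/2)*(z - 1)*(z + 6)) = z + 6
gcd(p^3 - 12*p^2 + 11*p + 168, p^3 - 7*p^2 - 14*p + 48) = p^2 - 5*p - 24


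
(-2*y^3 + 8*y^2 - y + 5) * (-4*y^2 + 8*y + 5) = 8*y^5 - 48*y^4 + 58*y^3 + 12*y^2 + 35*y + 25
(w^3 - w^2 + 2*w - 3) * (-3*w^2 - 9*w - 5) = -3*w^5 - 6*w^4 - 2*w^3 - 4*w^2 + 17*w + 15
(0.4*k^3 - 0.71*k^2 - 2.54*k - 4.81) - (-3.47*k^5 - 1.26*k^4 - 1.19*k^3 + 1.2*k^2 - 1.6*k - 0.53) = 3.47*k^5 + 1.26*k^4 + 1.59*k^3 - 1.91*k^2 - 0.94*k - 4.28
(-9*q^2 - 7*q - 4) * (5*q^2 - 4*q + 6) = -45*q^4 + q^3 - 46*q^2 - 26*q - 24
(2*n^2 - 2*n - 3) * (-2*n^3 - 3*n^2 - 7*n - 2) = -4*n^5 - 2*n^4 - 2*n^3 + 19*n^2 + 25*n + 6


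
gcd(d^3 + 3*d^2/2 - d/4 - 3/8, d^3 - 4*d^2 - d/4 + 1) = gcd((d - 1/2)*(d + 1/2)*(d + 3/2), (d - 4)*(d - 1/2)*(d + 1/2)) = d^2 - 1/4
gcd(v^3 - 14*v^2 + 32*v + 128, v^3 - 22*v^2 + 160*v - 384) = v^2 - 16*v + 64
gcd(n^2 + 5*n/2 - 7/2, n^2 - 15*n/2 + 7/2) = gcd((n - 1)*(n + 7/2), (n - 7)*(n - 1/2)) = 1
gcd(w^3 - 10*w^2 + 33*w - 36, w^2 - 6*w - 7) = 1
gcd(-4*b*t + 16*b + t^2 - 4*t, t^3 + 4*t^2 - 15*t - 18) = 1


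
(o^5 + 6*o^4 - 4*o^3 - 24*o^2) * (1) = o^5 + 6*o^4 - 4*o^3 - 24*o^2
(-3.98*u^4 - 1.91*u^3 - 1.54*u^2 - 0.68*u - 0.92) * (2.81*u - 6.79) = -11.1838*u^5 + 21.6571*u^4 + 8.6415*u^3 + 8.5458*u^2 + 2.032*u + 6.2468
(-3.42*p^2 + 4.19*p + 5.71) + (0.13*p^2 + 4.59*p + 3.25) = -3.29*p^2 + 8.78*p + 8.96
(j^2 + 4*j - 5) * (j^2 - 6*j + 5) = j^4 - 2*j^3 - 24*j^2 + 50*j - 25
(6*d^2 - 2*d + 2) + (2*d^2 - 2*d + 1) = 8*d^2 - 4*d + 3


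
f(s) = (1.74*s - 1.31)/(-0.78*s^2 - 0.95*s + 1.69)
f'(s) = (1.56*s + 0.95)*(1.74*s - 1.31)/(-0.78*s^2 - 0.95*s + 1.69)^2 + 1.74/(-0.78*s^2 - 0.95*s + 1.69) = (1.3572*s^2 - 2.0436*s + 1.6961)/(0.6084*s^4 + 1.482*s^3 - 1.7339*s^2 - 3.211*s + 2.8561)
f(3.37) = -0.44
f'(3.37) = 0.10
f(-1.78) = -4.84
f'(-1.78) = 11.64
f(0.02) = -0.76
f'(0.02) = 0.59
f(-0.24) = -0.92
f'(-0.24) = 0.65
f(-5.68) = 0.62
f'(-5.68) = 0.17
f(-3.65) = 1.46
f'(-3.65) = 0.99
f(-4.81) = 0.82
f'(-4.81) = 0.31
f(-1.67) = -3.83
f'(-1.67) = 7.33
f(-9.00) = 0.32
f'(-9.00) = 0.05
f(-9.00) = 0.32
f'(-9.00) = 0.05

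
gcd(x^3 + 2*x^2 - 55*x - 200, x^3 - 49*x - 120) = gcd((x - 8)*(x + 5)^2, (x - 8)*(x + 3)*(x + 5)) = x^2 - 3*x - 40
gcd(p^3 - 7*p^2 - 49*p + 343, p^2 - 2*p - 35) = p - 7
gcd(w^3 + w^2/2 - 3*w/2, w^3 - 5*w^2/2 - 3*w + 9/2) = w^2 + w/2 - 3/2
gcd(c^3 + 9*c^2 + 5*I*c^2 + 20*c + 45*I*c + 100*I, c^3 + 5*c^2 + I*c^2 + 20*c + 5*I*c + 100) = c^2 + c*(5 + 5*I) + 25*I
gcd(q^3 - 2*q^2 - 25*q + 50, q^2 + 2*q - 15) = q + 5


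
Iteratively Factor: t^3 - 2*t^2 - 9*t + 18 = (t - 3)*(t^2 + t - 6) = (t - 3)*(t + 3)*(t - 2)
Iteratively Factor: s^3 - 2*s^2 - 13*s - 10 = (s + 2)*(s^2 - 4*s - 5) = (s + 1)*(s + 2)*(s - 5)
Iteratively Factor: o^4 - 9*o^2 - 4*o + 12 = (o + 2)*(o^3 - 2*o^2 - 5*o + 6) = (o + 2)^2*(o^2 - 4*o + 3) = (o - 1)*(o + 2)^2*(o - 3)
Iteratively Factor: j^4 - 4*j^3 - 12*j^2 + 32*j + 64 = (j - 4)*(j^3 - 12*j - 16) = (j - 4)*(j + 2)*(j^2 - 2*j - 8) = (j - 4)*(j + 2)^2*(j - 4)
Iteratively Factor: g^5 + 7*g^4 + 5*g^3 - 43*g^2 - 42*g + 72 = (g + 3)*(g^4 + 4*g^3 - 7*g^2 - 22*g + 24) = (g - 1)*(g + 3)*(g^3 + 5*g^2 - 2*g - 24) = (g - 1)*(g + 3)*(g + 4)*(g^2 + g - 6) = (g - 2)*(g - 1)*(g + 3)*(g + 4)*(g + 3)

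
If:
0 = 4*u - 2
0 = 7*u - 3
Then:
No Solution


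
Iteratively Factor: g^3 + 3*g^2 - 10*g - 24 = (g - 3)*(g^2 + 6*g + 8) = (g - 3)*(g + 2)*(g + 4)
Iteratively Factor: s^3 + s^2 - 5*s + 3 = (s - 1)*(s^2 + 2*s - 3) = (s - 1)^2*(s + 3)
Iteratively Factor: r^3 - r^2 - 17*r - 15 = (r + 3)*(r^2 - 4*r - 5) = (r + 1)*(r + 3)*(r - 5)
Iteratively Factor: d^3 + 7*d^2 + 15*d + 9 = (d + 3)*(d^2 + 4*d + 3) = (d + 1)*(d + 3)*(d + 3)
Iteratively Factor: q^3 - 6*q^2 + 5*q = (q)*(q^2 - 6*q + 5) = q*(q - 1)*(q - 5)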